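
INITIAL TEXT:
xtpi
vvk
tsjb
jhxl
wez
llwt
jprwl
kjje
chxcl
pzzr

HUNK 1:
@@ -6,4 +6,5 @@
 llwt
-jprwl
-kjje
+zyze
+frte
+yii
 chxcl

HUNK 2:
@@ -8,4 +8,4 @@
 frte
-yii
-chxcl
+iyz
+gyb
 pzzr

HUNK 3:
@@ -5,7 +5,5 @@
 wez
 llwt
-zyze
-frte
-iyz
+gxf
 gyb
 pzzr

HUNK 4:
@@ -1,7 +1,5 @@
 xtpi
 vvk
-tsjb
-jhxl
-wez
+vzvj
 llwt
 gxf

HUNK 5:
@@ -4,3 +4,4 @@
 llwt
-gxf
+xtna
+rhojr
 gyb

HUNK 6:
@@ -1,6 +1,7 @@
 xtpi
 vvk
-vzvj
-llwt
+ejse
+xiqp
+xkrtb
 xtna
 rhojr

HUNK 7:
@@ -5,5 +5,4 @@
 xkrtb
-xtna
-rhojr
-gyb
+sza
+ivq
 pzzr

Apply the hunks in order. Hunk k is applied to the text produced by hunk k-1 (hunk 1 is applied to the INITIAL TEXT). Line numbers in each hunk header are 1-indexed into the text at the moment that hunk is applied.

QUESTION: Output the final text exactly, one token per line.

Hunk 1: at line 6 remove [jprwl,kjje] add [zyze,frte,yii] -> 11 lines: xtpi vvk tsjb jhxl wez llwt zyze frte yii chxcl pzzr
Hunk 2: at line 8 remove [yii,chxcl] add [iyz,gyb] -> 11 lines: xtpi vvk tsjb jhxl wez llwt zyze frte iyz gyb pzzr
Hunk 3: at line 5 remove [zyze,frte,iyz] add [gxf] -> 9 lines: xtpi vvk tsjb jhxl wez llwt gxf gyb pzzr
Hunk 4: at line 1 remove [tsjb,jhxl,wez] add [vzvj] -> 7 lines: xtpi vvk vzvj llwt gxf gyb pzzr
Hunk 5: at line 4 remove [gxf] add [xtna,rhojr] -> 8 lines: xtpi vvk vzvj llwt xtna rhojr gyb pzzr
Hunk 6: at line 1 remove [vzvj,llwt] add [ejse,xiqp,xkrtb] -> 9 lines: xtpi vvk ejse xiqp xkrtb xtna rhojr gyb pzzr
Hunk 7: at line 5 remove [xtna,rhojr,gyb] add [sza,ivq] -> 8 lines: xtpi vvk ejse xiqp xkrtb sza ivq pzzr

Answer: xtpi
vvk
ejse
xiqp
xkrtb
sza
ivq
pzzr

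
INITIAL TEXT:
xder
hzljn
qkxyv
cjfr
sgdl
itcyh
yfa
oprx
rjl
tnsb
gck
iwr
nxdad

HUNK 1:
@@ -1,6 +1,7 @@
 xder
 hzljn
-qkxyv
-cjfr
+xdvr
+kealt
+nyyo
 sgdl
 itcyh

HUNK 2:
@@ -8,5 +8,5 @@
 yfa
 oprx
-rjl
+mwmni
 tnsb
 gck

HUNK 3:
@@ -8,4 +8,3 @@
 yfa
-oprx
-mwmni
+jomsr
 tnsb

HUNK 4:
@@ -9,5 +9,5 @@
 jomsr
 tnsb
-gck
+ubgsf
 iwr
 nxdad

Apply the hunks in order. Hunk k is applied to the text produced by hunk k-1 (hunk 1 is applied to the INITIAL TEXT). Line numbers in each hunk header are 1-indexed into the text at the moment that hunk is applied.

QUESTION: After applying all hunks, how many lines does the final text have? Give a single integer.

Answer: 13

Derivation:
Hunk 1: at line 1 remove [qkxyv,cjfr] add [xdvr,kealt,nyyo] -> 14 lines: xder hzljn xdvr kealt nyyo sgdl itcyh yfa oprx rjl tnsb gck iwr nxdad
Hunk 2: at line 8 remove [rjl] add [mwmni] -> 14 lines: xder hzljn xdvr kealt nyyo sgdl itcyh yfa oprx mwmni tnsb gck iwr nxdad
Hunk 3: at line 8 remove [oprx,mwmni] add [jomsr] -> 13 lines: xder hzljn xdvr kealt nyyo sgdl itcyh yfa jomsr tnsb gck iwr nxdad
Hunk 4: at line 9 remove [gck] add [ubgsf] -> 13 lines: xder hzljn xdvr kealt nyyo sgdl itcyh yfa jomsr tnsb ubgsf iwr nxdad
Final line count: 13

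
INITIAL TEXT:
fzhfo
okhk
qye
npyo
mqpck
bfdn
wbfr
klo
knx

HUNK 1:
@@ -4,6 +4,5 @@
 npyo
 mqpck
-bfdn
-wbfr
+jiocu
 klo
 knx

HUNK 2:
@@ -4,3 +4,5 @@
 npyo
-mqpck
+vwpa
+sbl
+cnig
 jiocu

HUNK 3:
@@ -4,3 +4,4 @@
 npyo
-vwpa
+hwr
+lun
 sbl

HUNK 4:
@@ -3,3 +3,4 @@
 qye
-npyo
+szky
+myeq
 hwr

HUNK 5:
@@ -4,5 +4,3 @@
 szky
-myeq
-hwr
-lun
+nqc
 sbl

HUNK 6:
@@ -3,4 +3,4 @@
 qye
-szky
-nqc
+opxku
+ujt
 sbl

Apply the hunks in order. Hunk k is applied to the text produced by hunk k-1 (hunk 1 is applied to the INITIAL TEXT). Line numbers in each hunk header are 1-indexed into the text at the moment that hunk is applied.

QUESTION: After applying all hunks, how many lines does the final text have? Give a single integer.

Answer: 10

Derivation:
Hunk 1: at line 4 remove [bfdn,wbfr] add [jiocu] -> 8 lines: fzhfo okhk qye npyo mqpck jiocu klo knx
Hunk 2: at line 4 remove [mqpck] add [vwpa,sbl,cnig] -> 10 lines: fzhfo okhk qye npyo vwpa sbl cnig jiocu klo knx
Hunk 3: at line 4 remove [vwpa] add [hwr,lun] -> 11 lines: fzhfo okhk qye npyo hwr lun sbl cnig jiocu klo knx
Hunk 4: at line 3 remove [npyo] add [szky,myeq] -> 12 lines: fzhfo okhk qye szky myeq hwr lun sbl cnig jiocu klo knx
Hunk 5: at line 4 remove [myeq,hwr,lun] add [nqc] -> 10 lines: fzhfo okhk qye szky nqc sbl cnig jiocu klo knx
Hunk 6: at line 3 remove [szky,nqc] add [opxku,ujt] -> 10 lines: fzhfo okhk qye opxku ujt sbl cnig jiocu klo knx
Final line count: 10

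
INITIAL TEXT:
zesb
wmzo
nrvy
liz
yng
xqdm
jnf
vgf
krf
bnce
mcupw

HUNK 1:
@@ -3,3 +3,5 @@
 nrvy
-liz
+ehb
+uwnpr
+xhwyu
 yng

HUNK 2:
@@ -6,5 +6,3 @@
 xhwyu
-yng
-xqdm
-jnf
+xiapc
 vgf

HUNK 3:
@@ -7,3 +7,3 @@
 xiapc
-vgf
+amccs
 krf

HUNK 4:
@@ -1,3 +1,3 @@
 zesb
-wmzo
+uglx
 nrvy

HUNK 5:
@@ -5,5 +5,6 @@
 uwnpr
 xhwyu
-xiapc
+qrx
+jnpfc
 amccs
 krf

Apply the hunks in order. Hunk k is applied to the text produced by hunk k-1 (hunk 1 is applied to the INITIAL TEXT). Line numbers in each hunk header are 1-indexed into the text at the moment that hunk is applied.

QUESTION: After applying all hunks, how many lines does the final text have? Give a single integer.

Hunk 1: at line 3 remove [liz] add [ehb,uwnpr,xhwyu] -> 13 lines: zesb wmzo nrvy ehb uwnpr xhwyu yng xqdm jnf vgf krf bnce mcupw
Hunk 2: at line 6 remove [yng,xqdm,jnf] add [xiapc] -> 11 lines: zesb wmzo nrvy ehb uwnpr xhwyu xiapc vgf krf bnce mcupw
Hunk 3: at line 7 remove [vgf] add [amccs] -> 11 lines: zesb wmzo nrvy ehb uwnpr xhwyu xiapc amccs krf bnce mcupw
Hunk 4: at line 1 remove [wmzo] add [uglx] -> 11 lines: zesb uglx nrvy ehb uwnpr xhwyu xiapc amccs krf bnce mcupw
Hunk 5: at line 5 remove [xiapc] add [qrx,jnpfc] -> 12 lines: zesb uglx nrvy ehb uwnpr xhwyu qrx jnpfc amccs krf bnce mcupw
Final line count: 12

Answer: 12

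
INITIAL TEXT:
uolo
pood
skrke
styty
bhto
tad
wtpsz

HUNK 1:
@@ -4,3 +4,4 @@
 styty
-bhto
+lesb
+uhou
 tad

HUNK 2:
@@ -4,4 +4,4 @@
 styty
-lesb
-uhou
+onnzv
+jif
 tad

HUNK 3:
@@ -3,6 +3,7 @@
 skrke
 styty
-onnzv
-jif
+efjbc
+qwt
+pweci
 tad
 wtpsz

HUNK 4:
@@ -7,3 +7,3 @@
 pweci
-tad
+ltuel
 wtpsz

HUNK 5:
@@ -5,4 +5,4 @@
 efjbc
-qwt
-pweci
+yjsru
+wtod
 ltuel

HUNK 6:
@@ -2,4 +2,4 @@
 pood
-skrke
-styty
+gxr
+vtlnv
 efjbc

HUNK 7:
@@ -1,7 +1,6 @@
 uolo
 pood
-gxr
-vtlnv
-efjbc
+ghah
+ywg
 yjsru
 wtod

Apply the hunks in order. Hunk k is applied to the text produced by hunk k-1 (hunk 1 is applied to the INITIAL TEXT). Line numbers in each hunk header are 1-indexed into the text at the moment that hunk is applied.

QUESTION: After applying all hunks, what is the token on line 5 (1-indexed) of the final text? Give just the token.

Hunk 1: at line 4 remove [bhto] add [lesb,uhou] -> 8 lines: uolo pood skrke styty lesb uhou tad wtpsz
Hunk 2: at line 4 remove [lesb,uhou] add [onnzv,jif] -> 8 lines: uolo pood skrke styty onnzv jif tad wtpsz
Hunk 3: at line 3 remove [onnzv,jif] add [efjbc,qwt,pweci] -> 9 lines: uolo pood skrke styty efjbc qwt pweci tad wtpsz
Hunk 4: at line 7 remove [tad] add [ltuel] -> 9 lines: uolo pood skrke styty efjbc qwt pweci ltuel wtpsz
Hunk 5: at line 5 remove [qwt,pweci] add [yjsru,wtod] -> 9 lines: uolo pood skrke styty efjbc yjsru wtod ltuel wtpsz
Hunk 6: at line 2 remove [skrke,styty] add [gxr,vtlnv] -> 9 lines: uolo pood gxr vtlnv efjbc yjsru wtod ltuel wtpsz
Hunk 7: at line 1 remove [gxr,vtlnv,efjbc] add [ghah,ywg] -> 8 lines: uolo pood ghah ywg yjsru wtod ltuel wtpsz
Final line 5: yjsru

Answer: yjsru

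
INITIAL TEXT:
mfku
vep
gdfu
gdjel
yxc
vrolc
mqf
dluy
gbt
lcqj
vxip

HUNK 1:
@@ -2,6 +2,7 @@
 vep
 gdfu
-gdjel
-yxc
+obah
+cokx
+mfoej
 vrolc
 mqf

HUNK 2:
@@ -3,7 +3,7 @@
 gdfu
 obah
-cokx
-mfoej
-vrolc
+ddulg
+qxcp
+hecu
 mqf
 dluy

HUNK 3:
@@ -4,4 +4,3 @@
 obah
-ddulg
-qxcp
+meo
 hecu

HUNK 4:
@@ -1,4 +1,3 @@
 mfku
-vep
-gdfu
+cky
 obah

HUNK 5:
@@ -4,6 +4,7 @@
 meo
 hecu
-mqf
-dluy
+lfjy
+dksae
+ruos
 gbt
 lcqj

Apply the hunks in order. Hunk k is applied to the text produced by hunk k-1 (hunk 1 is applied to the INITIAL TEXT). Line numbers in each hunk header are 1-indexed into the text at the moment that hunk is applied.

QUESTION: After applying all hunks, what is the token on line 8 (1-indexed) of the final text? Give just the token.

Answer: ruos

Derivation:
Hunk 1: at line 2 remove [gdjel,yxc] add [obah,cokx,mfoej] -> 12 lines: mfku vep gdfu obah cokx mfoej vrolc mqf dluy gbt lcqj vxip
Hunk 2: at line 3 remove [cokx,mfoej,vrolc] add [ddulg,qxcp,hecu] -> 12 lines: mfku vep gdfu obah ddulg qxcp hecu mqf dluy gbt lcqj vxip
Hunk 3: at line 4 remove [ddulg,qxcp] add [meo] -> 11 lines: mfku vep gdfu obah meo hecu mqf dluy gbt lcqj vxip
Hunk 4: at line 1 remove [vep,gdfu] add [cky] -> 10 lines: mfku cky obah meo hecu mqf dluy gbt lcqj vxip
Hunk 5: at line 4 remove [mqf,dluy] add [lfjy,dksae,ruos] -> 11 lines: mfku cky obah meo hecu lfjy dksae ruos gbt lcqj vxip
Final line 8: ruos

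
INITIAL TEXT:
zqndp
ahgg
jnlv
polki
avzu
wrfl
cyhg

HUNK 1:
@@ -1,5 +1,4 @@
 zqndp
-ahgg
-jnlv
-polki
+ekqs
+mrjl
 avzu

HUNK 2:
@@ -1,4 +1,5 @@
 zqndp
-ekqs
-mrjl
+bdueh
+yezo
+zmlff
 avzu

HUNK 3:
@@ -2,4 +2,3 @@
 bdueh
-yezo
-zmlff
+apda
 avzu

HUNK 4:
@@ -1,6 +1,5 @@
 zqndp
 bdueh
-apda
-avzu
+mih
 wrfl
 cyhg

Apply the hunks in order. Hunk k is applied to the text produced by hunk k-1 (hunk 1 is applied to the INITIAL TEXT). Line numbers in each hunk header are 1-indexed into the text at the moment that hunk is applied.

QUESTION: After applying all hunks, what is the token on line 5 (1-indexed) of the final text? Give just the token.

Hunk 1: at line 1 remove [ahgg,jnlv,polki] add [ekqs,mrjl] -> 6 lines: zqndp ekqs mrjl avzu wrfl cyhg
Hunk 2: at line 1 remove [ekqs,mrjl] add [bdueh,yezo,zmlff] -> 7 lines: zqndp bdueh yezo zmlff avzu wrfl cyhg
Hunk 3: at line 2 remove [yezo,zmlff] add [apda] -> 6 lines: zqndp bdueh apda avzu wrfl cyhg
Hunk 4: at line 1 remove [apda,avzu] add [mih] -> 5 lines: zqndp bdueh mih wrfl cyhg
Final line 5: cyhg

Answer: cyhg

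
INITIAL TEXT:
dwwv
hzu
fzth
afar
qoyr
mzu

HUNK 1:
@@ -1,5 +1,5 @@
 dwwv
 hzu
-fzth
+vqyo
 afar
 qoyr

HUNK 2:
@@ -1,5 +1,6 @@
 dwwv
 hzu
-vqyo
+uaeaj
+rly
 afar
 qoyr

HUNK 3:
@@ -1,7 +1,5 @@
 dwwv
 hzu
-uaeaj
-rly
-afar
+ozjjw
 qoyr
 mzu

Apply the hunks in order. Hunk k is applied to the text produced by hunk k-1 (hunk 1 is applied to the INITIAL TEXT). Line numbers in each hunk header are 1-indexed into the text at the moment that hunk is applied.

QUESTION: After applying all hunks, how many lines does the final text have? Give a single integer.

Answer: 5

Derivation:
Hunk 1: at line 1 remove [fzth] add [vqyo] -> 6 lines: dwwv hzu vqyo afar qoyr mzu
Hunk 2: at line 1 remove [vqyo] add [uaeaj,rly] -> 7 lines: dwwv hzu uaeaj rly afar qoyr mzu
Hunk 3: at line 1 remove [uaeaj,rly,afar] add [ozjjw] -> 5 lines: dwwv hzu ozjjw qoyr mzu
Final line count: 5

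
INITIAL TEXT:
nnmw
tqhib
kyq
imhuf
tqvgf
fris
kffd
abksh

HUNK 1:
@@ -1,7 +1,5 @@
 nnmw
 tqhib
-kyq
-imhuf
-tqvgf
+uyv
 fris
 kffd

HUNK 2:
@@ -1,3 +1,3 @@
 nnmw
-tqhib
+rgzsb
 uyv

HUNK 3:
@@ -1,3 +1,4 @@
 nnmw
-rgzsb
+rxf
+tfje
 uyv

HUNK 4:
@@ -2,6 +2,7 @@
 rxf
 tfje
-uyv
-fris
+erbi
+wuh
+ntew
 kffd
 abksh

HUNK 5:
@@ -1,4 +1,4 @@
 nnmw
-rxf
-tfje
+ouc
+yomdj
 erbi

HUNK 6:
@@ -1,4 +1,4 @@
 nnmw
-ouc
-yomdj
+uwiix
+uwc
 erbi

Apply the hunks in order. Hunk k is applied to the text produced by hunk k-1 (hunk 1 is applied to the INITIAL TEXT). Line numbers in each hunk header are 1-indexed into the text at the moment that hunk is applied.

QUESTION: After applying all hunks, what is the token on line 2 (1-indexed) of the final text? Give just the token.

Answer: uwiix

Derivation:
Hunk 1: at line 1 remove [kyq,imhuf,tqvgf] add [uyv] -> 6 lines: nnmw tqhib uyv fris kffd abksh
Hunk 2: at line 1 remove [tqhib] add [rgzsb] -> 6 lines: nnmw rgzsb uyv fris kffd abksh
Hunk 3: at line 1 remove [rgzsb] add [rxf,tfje] -> 7 lines: nnmw rxf tfje uyv fris kffd abksh
Hunk 4: at line 2 remove [uyv,fris] add [erbi,wuh,ntew] -> 8 lines: nnmw rxf tfje erbi wuh ntew kffd abksh
Hunk 5: at line 1 remove [rxf,tfje] add [ouc,yomdj] -> 8 lines: nnmw ouc yomdj erbi wuh ntew kffd abksh
Hunk 6: at line 1 remove [ouc,yomdj] add [uwiix,uwc] -> 8 lines: nnmw uwiix uwc erbi wuh ntew kffd abksh
Final line 2: uwiix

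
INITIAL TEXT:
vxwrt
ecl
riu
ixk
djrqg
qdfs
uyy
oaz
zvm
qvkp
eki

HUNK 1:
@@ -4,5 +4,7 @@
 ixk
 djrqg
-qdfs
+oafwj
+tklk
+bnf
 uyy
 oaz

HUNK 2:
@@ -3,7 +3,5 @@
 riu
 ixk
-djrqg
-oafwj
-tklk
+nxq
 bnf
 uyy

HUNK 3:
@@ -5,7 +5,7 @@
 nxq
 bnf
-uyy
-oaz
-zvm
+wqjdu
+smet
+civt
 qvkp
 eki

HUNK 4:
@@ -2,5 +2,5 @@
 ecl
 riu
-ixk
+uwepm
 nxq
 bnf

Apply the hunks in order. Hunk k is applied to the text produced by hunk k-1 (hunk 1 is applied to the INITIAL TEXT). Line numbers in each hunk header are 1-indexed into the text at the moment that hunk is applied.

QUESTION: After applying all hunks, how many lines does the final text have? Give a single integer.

Answer: 11

Derivation:
Hunk 1: at line 4 remove [qdfs] add [oafwj,tklk,bnf] -> 13 lines: vxwrt ecl riu ixk djrqg oafwj tklk bnf uyy oaz zvm qvkp eki
Hunk 2: at line 3 remove [djrqg,oafwj,tklk] add [nxq] -> 11 lines: vxwrt ecl riu ixk nxq bnf uyy oaz zvm qvkp eki
Hunk 3: at line 5 remove [uyy,oaz,zvm] add [wqjdu,smet,civt] -> 11 lines: vxwrt ecl riu ixk nxq bnf wqjdu smet civt qvkp eki
Hunk 4: at line 2 remove [ixk] add [uwepm] -> 11 lines: vxwrt ecl riu uwepm nxq bnf wqjdu smet civt qvkp eki
Final line count: 11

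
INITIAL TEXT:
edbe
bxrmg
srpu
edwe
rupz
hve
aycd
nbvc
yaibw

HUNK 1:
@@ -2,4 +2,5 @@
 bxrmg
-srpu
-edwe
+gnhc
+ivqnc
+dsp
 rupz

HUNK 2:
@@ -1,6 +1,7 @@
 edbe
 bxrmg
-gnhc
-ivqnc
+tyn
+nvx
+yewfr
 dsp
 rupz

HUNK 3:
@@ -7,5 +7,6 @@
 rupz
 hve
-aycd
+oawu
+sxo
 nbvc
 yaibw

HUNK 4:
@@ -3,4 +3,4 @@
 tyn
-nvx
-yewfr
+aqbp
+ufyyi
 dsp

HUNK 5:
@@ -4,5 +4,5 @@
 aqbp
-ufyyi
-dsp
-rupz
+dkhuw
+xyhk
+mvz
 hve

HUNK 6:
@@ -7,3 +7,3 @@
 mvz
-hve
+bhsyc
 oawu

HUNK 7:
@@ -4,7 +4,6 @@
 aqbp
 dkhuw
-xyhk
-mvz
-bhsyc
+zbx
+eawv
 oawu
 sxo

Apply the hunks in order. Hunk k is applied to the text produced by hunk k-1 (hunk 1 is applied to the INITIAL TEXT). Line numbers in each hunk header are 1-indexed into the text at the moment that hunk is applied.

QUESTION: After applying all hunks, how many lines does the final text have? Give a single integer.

Answer: 11

Derivation:
Hunk 1: at line 2 remove [srpu,edwe] add [gnhc,ivqnc,dsp] -> 10 lines: edbe bxrmg gnhc ivqnc dsp rupz hve aycd nbvc yaibw
Hunk 2: at line 1 remove [gnhc,ivqnc] add [tyn,nvx,yewfr] -> 11 lines: edbe bxrmg tyn nvx yewfr dsp rupz hve aycd nbvc yaibw
Hunk 3: at line 7 remove [aycd] add [oawu,sxo] -> 12 lines: edbe bxrmg tyn nvx yewfr dsp rupz hve oawu sxo nbvc yaibw
Hunk 4: at line 3 remove [nvx,yewfr] add [aqbp,ufyyi] -> 12 lines: edbe bxrmg tyn aqbp ufyyi dsp rupz hve oawu sxo nbvc yaibw
Hunk 5: at line 4 remove [ufyyi,dsp,rupz] add [dkhuw,xyhk,mvz] -> 12 lines: edbe bxrmg tyn aqbp dkhuw xyhk mvz hve oawu sxo nbvc yaibw
Hunk 6: at line 7 remove [hve] add [bhsyc] -> 12 lines: edbe bxrmg tyn aqbp dkhuw xyhk mvz bhsyc oawu sxo nbvc yaibw
Hunk 7: at line 4 remove [xyhk,mvz,bhsyc] add [zbx,eawv] -> 11 lines: edbe bxrmg tyn aqbp dkhuw zbx eawv oawu sxo nbvc yaibw
Final line count: 11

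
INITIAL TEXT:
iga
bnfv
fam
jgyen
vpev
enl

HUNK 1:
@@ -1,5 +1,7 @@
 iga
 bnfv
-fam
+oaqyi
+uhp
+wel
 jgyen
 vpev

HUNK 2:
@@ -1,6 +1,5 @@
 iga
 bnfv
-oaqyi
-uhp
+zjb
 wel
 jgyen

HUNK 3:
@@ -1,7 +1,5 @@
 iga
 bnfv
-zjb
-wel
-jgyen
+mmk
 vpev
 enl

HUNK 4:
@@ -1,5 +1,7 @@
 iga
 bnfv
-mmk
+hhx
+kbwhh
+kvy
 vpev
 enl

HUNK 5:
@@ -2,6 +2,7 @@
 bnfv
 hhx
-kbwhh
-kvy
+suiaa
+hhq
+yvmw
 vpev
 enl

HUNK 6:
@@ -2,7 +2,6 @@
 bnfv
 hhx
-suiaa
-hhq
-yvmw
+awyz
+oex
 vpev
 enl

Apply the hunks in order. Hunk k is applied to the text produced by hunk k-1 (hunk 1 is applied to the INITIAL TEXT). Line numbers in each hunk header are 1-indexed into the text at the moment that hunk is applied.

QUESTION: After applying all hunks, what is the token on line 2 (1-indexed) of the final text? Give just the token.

Answer: bnfv

Derivation:
Hunk 1: at line 1 remove [fam] add [oaqyi,uhp,wel] -> 8 lines: iga bnfv oaqyi uhp wel jgyen vpev enl
Hunk 2: at line 1 remove [oaqyi,uhp] add [zjb] -> 7 lines: iga bnfv zjb wel jgyen vpev enl
Hunk 3: at line 1 remove [zjb,wel,jgyen] add [mmk] -> 5 lines: iga bnfv mmk vpev enl
Hunk 4: at line 1 remove [mmk] add [hhx,kbwhh,kvy] -> 7 lines: iga bnfv hhx kbwhh kvy vpev enl
Hunk 5: at line 2 remove [kbwhh,kvy] add [suiaa,hhq,yvmw] -> 8 lines: iga bnfv hhx suiaa hhq yvmw vpev enl
Hunk 6: at line 2 remove [suiaa,hhq,yvmw] add [awyz,oex] -> 7 lines: iga bnfv hhx awyz oex vpev enl
Final line 2: bnfv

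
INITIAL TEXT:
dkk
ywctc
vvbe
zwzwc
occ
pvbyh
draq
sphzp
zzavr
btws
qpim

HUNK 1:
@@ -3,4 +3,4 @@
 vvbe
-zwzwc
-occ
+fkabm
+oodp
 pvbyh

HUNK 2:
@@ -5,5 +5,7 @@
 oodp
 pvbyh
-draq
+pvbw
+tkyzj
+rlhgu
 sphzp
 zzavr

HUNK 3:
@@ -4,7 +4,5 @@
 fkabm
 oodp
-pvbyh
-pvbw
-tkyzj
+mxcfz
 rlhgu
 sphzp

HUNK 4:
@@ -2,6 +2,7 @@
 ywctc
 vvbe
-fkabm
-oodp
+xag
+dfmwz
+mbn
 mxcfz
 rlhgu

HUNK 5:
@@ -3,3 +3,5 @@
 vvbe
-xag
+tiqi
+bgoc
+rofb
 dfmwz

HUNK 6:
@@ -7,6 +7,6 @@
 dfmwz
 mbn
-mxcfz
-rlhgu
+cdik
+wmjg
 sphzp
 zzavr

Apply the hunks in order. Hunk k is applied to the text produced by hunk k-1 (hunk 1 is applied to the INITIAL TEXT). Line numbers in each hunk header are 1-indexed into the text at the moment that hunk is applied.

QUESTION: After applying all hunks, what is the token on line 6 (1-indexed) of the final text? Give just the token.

Answer: rofb

Derivation:
Hunk 1: at line 3 remove [zwzwc,occ] add [fkabm,oodp] -> 11 lines: dkk ywctc vvbe fkabm oodp pvbyh draq sphzp zzavr btws qpim
Hunk 2: at line 5 remove [draq] add [pvbw,tkyzj,rlhgu] -> 13 lines: dkk ywctc vvbe fkabm oodp pvbyh pvbw tkyzj rlhgu sphzp zzavr btws qpim
Hunk 3: at line 4 remove [pvbyh,pvbw,tkyzj] add [mxcfz] -> 11 lines: dkk ywctc vvbe fkabm oodp mxcfz rlhgu sphzp zzavr btws qpim
Hunk 4: at line 2 remove [fkabm,oodp] add [xag,dfmwz,mbn] -> 12 lines: dkk ywctc vvbe xag dfmwz mbn mxcfz rlhgu sphzp zzavr btws qpim
Hunk 5: at line 3 remove [xag] add [tiqi,bgoc,rofb] -> 14 lines: dkk ywctc vvbe tiqi bgoc rofb dfmwz mbn mxcfz rlhgu sphzp zzavr btws qpim
Hunk 6: at line 7 remove [mxcfz,rlhgu] add [cdik,wmjg] -> 14 lines: dkk ywctc vvbe tiqi bgoc rofb dfmwz mbn cdik wmjg sphzp zzavr btws qpim
Final line 6: rofb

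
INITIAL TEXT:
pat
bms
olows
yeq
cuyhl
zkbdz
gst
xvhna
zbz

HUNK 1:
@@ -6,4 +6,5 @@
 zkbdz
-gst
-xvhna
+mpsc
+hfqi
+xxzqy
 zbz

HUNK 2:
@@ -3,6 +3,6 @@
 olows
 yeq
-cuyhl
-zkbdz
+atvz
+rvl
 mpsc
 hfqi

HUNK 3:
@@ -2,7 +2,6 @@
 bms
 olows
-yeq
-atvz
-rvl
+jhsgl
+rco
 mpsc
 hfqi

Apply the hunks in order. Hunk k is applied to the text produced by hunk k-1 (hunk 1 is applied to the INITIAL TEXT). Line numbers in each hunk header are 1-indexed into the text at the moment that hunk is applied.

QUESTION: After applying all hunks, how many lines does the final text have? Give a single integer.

Answer: 9

Derivation:
Hunk 1: at line 6 remove [gst,xvhna] add [mpsc,hfqi,xxzqy] -> 10 lines: pat bms olows yeq cuyhl zkbdz mpsc hfqi xxzqy zbz
Hunk 2: at line 3 remove [cuyhl,zkbdz] add [atvz,rvl] -> 10 lines: pat bms olows yeq atvz rvl mpsc hfqi xxzqy zbz
Hunk 3: at line 2 remove [yeq,atvz,rvl] add [jhsgl,rco] -> 9 lines: pat bms olows jhsgl rco mpsc hfqi xxzqy zbz
Final line count: 9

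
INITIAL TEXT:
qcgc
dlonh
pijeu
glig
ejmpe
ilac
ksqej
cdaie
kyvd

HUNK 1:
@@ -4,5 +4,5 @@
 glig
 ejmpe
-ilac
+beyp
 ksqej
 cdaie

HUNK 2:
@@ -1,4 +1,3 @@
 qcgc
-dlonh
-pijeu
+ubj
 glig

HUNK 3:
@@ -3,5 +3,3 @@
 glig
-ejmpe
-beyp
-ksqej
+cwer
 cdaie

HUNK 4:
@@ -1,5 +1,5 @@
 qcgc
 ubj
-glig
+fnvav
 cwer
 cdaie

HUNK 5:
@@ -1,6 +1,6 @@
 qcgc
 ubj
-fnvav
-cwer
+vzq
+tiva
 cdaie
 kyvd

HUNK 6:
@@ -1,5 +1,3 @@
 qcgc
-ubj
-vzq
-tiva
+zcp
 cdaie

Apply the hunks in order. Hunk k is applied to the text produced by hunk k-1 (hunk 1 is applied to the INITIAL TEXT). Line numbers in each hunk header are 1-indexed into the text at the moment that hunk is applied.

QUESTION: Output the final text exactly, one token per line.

Hunk 1: at line 4 remove [ilac] add [beyp] -> 9 lines: qcgc dlonh pijeu glig ejmpe beyp ksqej cdaie kyvd
Hunk 2: at line 1 remove [dlonh,pijeu] add [ubj] -> 8 lines: qcgc ubj glig ejmpe beyp ksqej cdaie kyvd
Hunk 3: at line 3 remove [ejmpe,beyp,ksqej] add [cwer] -> 6 lines: qcgc ubj glig cwer cdaie kyvd
Hunk 4: at line 1 remove [glig] add [fnvav] -> 6 lines: qcgc ubj fnvav cwer cdaie kyvd
Hunk 5: at line 1 remove [fnvav,cwer] add [vzq,tiva] -> 6 lines: qcgc ubj vzq tiva cdaie kyvd
Hunk 6: at line 1 remove [ubj,vzq,tiva] add [zcp] -> 4 lines: qcgc zcp cdaie kyvd

Answer: qcgc
zcp
cdaie
kyvd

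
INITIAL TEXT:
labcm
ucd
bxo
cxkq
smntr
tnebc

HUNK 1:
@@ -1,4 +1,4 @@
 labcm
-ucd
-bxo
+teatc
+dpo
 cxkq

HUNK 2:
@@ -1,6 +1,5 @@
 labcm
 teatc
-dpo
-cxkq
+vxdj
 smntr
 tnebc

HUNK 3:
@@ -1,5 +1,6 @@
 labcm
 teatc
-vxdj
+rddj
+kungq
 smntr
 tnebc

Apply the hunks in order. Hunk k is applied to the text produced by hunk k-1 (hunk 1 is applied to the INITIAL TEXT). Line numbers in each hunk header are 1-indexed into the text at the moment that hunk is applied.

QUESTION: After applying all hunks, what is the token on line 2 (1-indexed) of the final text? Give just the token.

Answer: teatc

Derivation:
Hunk 1: at line 1 remove [ucd,bxo] add [teatc,dpo] -> 6 lines: labcm teatc dpo cxkq smntr tnebc
Hunk 2: at line 1 remove [dpo,cxkq] add [vxdj] -> 5 lines: labcm teatc vxdj smntr tnebc
Hunk 3: at line 1 remove [vxdj] add [rddj,kungq] -> 6 lines: labcm teatc rddj kungq smntr tnebc
Final line 2: teatc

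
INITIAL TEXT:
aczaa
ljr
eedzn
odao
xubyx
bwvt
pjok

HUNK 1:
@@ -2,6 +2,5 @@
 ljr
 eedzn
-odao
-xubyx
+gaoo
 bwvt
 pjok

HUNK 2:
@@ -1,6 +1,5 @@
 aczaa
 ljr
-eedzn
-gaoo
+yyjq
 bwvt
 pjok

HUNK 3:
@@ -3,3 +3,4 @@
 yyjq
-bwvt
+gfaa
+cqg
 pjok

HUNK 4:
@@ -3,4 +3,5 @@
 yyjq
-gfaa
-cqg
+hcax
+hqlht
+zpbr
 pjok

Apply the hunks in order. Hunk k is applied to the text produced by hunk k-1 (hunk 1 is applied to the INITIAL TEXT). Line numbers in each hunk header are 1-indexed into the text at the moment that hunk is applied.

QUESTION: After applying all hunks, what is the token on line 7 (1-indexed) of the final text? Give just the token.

Hunk 1: at line 2 remove [odao,xubyx] add [gaoo] -> 6 lines: aczaa ljr eedzn gaoo bwvt pjok
Hunk 2: at line 1 remove [eedzn,gaoo] add [yyjq] -> 5 lines: aczaa ljr yyjq bwvt pjok
Hunk 3: at line 3 remove [bwvt] add [gfaa,cqg] -> 6 lines: aczaa ljr yyjq gfaa cqg pjok
Hunk 4: at line 3 remove [gfaa,cqg] add [hcax,hqlht,zpbr] -> 7 lines: aczaa ljr yyjq hcax hqlht zpbr pjok
Final line 7: pjok

Answer: pjok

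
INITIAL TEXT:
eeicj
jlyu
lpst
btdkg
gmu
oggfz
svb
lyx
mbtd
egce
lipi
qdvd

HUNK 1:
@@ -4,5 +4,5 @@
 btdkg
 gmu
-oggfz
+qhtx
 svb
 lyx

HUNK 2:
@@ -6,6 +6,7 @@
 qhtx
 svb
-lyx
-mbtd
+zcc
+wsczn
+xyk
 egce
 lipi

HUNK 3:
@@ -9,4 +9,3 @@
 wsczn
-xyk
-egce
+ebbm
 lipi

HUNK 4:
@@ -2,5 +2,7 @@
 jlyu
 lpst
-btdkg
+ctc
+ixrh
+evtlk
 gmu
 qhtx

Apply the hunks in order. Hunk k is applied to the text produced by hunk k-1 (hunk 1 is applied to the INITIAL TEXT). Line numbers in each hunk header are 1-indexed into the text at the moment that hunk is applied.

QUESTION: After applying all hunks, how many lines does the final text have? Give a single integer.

Answer: 14

Derivation:
Hunk 1: at line 4 remove [oggfz] add [qhtx] -> 12 lines: eeicj jlyu lpst btdkg gmu qhtx svb lyx mbtd egce lipi qdvd
Hunk 2: at line 6 remove [lyx,mbtd] add [zcc,wsczn,xyk] -> 13 lines: eeicj jlyu lpst btdkg gmu qhtx svb zcc wsczn xyk egce lipi qdvd
Hunk 3: at line 9 remove [xyk,egce] add [ebbm] -> 12 lines: eeicj jlyu lpst btdkg gmu qhtx svb zcc wsczn ebbm lipi qdvd
Hunk 4: at line 2 remove [btdkg] add [ctc,ixrh,evtlk] -> 14 lines: eeicj jlyu lpst ctc ixrh evtlk gmu qhtx svb zcc wsczn ebbm lipi qdvd
Final line count: 14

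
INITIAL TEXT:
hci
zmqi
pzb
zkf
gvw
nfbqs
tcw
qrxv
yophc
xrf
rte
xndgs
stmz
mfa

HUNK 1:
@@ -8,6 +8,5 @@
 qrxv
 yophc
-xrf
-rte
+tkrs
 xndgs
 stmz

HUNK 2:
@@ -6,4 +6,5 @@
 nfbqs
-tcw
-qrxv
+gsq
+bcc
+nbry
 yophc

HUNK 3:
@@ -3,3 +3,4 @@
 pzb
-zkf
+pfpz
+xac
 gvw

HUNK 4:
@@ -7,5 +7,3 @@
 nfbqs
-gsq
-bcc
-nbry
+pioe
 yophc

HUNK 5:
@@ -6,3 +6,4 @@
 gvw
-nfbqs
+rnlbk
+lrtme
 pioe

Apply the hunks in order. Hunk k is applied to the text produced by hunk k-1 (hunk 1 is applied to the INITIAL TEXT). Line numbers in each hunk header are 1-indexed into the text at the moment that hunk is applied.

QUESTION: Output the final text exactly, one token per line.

Answer: hci
zmqi
pzb
pfpz
xac
gvw
rnlbk
lrtme
pioe
yophc
tkrs
xndgs
stmz
mfa

Derivation:
Hunk 1: at line 8 remove [xrf,rte] add [tkrs] -> 13 lines: hci zmqi pzb zkf gvw nfbqs tcw qrxv yophc tkrs xndgs stmz mfa
Hunk 2: at line 6 remove [tcw,qrxv] add [gsq,bcc,nbry] -> 14 lines: hci zmqi pzb zkf gvw nfbqs gsq bcc nbry yophc tkrs xndgs stmz mfa
Hunk 3: at line 3 remove [zkf] add [pfpz,xac] -> 15 lines: hci zmqi pzb pfpz xac gvw nfbqs gsq bcc nbry yophc tkrs xndgs stmz mfa
Hunk 4: at line 7 remove [gsq,bcc,nbry] add [pioe] -> 13 lines: hci zmqi pzb pfpz xac gvw nfbqs pioe yophc tkrs xndgs stmz mfa
Hunk 5: at line 6 remove [nfbqs] add [rnlbk,lrtme] -> 14 lines: hci zmqi pzb pfpz xac gvw rnlbk lrtme pioe yophc tkrs xndgs stmz mfa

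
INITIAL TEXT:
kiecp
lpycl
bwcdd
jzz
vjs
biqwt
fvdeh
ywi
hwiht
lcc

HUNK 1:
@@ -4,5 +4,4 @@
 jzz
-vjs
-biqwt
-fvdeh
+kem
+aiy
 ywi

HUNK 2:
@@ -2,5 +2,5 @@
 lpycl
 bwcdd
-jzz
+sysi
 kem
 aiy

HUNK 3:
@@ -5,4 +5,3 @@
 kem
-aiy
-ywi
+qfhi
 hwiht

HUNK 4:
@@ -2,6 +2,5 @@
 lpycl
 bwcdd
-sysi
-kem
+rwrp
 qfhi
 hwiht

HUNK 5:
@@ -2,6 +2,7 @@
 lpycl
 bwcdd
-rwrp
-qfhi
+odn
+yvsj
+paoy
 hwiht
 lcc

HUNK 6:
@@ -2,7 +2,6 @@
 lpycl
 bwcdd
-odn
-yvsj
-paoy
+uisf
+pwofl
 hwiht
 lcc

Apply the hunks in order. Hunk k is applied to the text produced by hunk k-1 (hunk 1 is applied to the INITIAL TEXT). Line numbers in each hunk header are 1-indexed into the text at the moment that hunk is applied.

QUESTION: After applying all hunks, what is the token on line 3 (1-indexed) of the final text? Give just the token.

Hunk 1: at line 4 remove [vjs,biqwt,fvdeh] add [kem,aiy] -> 9 lines: kiecp lpycl bwcdd jzz kem aiy ywi hwiht lcc
Hunk 2: at line 2 remove [jzz] add [sysi] -> 9 lines: kiecp lpycl bwcdd sysi kem aiy ywi hwiht lcc
Hunk 3: at line 5 remove [aiy,ywi] add [qfhi] -> 8 lines: kiecp lpycl bwcdd sysi kem qfhi hwiht lcc
Hunk 4: at line 2 remove [sysi,kem] add [rwrp] -> 7 lines: kiecp lpycl bwcdd rwrp qfhi hwiht lcc
Hunk 5: at line 2 remove [rwrp,qfhi] add [odn,yvsj,paoy] -> 8 lines: kiecp lpycl bwcdd odn yvsj paoy hwiht lcc
Hunk 6: at line 2 remove [odn,yvsj,paoy] add [uisf,pwofl] -> 7 lines: kiecp lpycl bwcdd uisf pwofl hwiht lcc
Final line 3: bwcdd

Answer: bwcdd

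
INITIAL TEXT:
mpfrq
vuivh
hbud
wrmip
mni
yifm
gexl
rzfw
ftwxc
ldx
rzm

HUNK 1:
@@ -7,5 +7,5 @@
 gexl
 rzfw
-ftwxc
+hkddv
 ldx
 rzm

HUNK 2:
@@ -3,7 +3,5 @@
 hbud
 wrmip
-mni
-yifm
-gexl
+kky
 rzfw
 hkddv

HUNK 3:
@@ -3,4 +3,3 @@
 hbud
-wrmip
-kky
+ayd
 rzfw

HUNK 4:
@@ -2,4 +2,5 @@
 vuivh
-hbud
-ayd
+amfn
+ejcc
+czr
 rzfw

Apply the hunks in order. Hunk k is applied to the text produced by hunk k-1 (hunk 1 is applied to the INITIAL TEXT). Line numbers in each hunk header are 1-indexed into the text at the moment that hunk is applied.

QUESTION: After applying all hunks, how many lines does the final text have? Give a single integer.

Hunk 1: at line 7 remove [ftwxc] add [hkddv] -> 11 lines: mpfrq vuivh hbud wrmip mni yifm gexl rzfw hkddv ldx rzm
Hunk 2: at line 3 remove [mni,yifm,gexl] add [kky] -> 9 lines: mpfrq vuivh hbud wrmip kky rzfw hkddv ldx rzm
Hunk 3: at line 3 remove [wrmip,kky] add [ayd] -> 8 lines: mpfrq vuivh hbud ayd rzfw hkddv ldx rzm
Hunk 4: at line 2 remove [hbud,ayd] add [amfn,ejcc,czr] -> 9 lines: mpfrq vuivh amfn ejcc czr rzfw hkddv ldx rzm
Final line count: 9

Answer: 9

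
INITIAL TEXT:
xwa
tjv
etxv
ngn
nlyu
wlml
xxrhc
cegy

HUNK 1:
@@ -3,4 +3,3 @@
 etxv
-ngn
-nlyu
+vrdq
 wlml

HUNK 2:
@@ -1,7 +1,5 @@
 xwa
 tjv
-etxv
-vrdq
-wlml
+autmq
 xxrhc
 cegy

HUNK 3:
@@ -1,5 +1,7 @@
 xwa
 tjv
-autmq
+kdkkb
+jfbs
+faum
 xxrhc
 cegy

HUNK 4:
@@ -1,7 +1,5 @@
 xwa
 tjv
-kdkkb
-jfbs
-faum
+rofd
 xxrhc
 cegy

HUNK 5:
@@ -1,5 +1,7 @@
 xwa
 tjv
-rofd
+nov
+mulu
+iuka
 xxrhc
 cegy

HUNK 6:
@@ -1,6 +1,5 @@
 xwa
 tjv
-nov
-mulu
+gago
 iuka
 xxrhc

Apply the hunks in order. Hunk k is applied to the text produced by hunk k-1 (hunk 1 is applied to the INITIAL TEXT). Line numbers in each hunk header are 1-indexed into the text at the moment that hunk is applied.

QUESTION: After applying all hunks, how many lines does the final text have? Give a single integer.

Answer: 6

Derivation:
Hunk 1: at line 3 remove [ngn,nlyu] add [vrdq] -> 7 lines: xwa tjv etxv vrdq wlml xxrhc cegy
Hunk 2: at line 1 remove [etxv,vrdq,wlml] add [autmq] -> 5 lines: xwa tjv autmq xxrhc cegy
Hunk 3: at line 1 remove [autmq] add [kdkkb,jfbs,faum] -> 7 lines: xwa tjv kdkkb jfbs faum xxrhc cegy
Hunk 4: at line 1 remove [kdkkb,jfbs,faum] add [rofd] -> 5 lines: xwa tjv rofd xxrhc cegy
Hunk 5: at line 1 remove [rofd] add [nov,mulu,iuka] -> 7 lines: xwa tjv nov mulu iuka xxrhc cegy
Hunk 6: at line 1 remove [nov,mulu] add [gago] -> 6 lines: xwa tjv gago iuka xxrhc cegy
Final line count: 6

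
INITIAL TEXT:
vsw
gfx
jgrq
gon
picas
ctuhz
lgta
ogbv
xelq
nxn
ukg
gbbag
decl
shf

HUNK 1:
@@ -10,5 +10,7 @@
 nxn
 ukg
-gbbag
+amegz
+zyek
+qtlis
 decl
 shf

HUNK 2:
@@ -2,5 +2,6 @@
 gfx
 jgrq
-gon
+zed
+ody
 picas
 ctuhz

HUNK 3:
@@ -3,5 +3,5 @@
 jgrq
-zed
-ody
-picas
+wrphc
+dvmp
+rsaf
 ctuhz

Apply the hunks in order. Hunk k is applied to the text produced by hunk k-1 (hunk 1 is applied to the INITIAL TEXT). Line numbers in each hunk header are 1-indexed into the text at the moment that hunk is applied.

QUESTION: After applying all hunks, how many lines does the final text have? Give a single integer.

Answer: 17

Derivation:
Hunk 1: at line 10 remove [gbbag] add [amegz,zyek,qtlis] -> 16 lines: vsw gfx jgrq gon picas ctuhz lgta ogbv xelq nxn ukg amegz zyek qtlis decl shf
Hunk 2: at line 2 remove [gon] add [zed,ody] -> 17 lines: vsw gfx jgrq zed ody picas ctuhz lgta ogbv xelq nxn ukg amegz zyek qtlis decl shf
Hunk 3: at line 3 remove [zed,ody,picas] add [wrphc,dvmp,rsaf] -> 17 lines: vsw gfx jgrq wrphc dvmp rsaf ctuhz lgta ogbv xelq nxn ukg amegz zyek qtlis decl shf
Final line count: 17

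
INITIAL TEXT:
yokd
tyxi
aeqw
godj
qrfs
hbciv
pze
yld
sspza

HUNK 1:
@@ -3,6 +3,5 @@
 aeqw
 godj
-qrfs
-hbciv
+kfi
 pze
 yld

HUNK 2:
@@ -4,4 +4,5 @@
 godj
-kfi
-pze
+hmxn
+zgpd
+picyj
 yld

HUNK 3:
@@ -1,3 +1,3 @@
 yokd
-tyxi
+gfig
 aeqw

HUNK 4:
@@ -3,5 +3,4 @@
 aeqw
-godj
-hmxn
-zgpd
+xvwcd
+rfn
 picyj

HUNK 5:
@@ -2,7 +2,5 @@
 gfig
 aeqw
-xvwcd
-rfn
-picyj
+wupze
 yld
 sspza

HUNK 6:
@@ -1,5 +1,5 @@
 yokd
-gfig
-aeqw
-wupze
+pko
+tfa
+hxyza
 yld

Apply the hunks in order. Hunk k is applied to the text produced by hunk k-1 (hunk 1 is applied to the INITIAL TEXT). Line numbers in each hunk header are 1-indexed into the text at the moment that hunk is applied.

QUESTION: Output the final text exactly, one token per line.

Hunk 1: at line 3 remove [qrfs,hbciv] add [kfi] -> 8 lines: yokd tyxi aeqw godj kfi pze yld sspza
Hunk 2: at line 4 remove [kfi,pze] add [hmxn,zgpd,picyj] -> 9 lines: yokd tyxi aeqw godj hmxn zgpd picyj yld sspza
Hunk 3: at line 1 remove [tyxi] add [gfig] -> 9 lines: yokd gfig aeqw godj hmxn zgpd picyj yld sspza
Hunk 4: at line 3 remove [godj,hmxn,zgpd] add [xvwcd,rfn] -> 8 lines: yokd gfig aeqw xvwcd rfn picyj yld sspza
Hunk 5: at line 2 remove [xvwcd,rfn,picyj] add [wupze] -> 6 lines: yokd gfig aeqw wupze yld sspza
Hunk 6: at line 1 remove [gfig,aeqw,wupze] add [pko,tfa,hxyza] -> 6 lines: yokd pko tfa hxyza yld sspza

Answer: yokd
pko
tfa
hxyza
yld
sspza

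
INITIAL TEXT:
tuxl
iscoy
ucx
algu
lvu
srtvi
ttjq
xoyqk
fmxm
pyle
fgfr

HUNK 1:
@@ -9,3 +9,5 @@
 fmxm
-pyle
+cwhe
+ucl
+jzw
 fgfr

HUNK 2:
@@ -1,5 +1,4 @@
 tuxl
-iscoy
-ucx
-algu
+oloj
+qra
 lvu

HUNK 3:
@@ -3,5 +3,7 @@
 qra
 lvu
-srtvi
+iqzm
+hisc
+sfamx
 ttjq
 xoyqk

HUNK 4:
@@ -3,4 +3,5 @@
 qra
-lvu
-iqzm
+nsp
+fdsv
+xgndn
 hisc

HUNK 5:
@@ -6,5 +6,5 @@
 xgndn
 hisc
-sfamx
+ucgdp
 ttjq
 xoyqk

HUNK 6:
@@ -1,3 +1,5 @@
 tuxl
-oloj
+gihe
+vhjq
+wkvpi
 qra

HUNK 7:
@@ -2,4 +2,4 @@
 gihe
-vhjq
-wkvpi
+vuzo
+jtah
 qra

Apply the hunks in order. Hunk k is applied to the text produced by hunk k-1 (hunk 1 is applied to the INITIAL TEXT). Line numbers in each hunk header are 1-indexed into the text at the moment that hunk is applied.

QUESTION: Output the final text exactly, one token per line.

Hunk 1: at line 9 remove [pyle] add [cwhe,ucl,jzw] -> 13 lines: tuxl iscoy ucx algu lvu srtvi ttjq xoyqk fmxm cwhe ucl jzw fgfr
Hunk 2: at line 1 remove [iscoy,ucx,algu] add [oloj,qra] -> 12 lines: tuxl oloj qra lvu srtvi ttjq xoyqk fmxm cwhe ucl jzw fgfr
Hunk 3: at line 3 remove [srtvi] add [iqzm,hisc,sfamx] -> 14 lines: tuxl oloj qra lvu iqzm hisc sfamx ttjq xoyqk fmxm cwhe ucl jzw fgfr
Hunk 4: at line 3 remove [lvu,iqzm] add [nsp,fdsv,xgndn] -> 15 lines: tuxl oloj qra nsp fdsv xgndn hisc sfamx ttjq xoyqk fmxm cwhe ucl jzw fgfr
Hunk 5: at line 6 remove [sfamx] add [ucgdp] -> 15 lines: tuxl oloj qra nsp fdsv xgndn hisc ucgdp ttjq xoyqk fmxm cwhe ucl jzw fgfr
Hunk 6: at line 1 remove [oloj] add [gihe,vhjq,wkvpi] -> 17 lines: tuxl gihe vhjq wkvpi qra nsp fdsv xgndn hisc ucgdp ttjq xoyqk fmxm cwhe ucl jzw fgfr
Hunk 7: at line 2 remove [vhjq,wkvpi] add [vuzo,jtah] -> 17 lines: tuxl gihe vuzo jtah qra nsp fdsv xgndn hisc ucgdp ttjq xoyqk fmxm cwhe ucl jzw fgfr

Answer: tuxl
gihe
vuzo
jtah
qra
nsp
fdsv
xgndn
hisc
ucgdp
ttjq
xoyqk
fmxm
cwhe
ucl
jzw
fgfr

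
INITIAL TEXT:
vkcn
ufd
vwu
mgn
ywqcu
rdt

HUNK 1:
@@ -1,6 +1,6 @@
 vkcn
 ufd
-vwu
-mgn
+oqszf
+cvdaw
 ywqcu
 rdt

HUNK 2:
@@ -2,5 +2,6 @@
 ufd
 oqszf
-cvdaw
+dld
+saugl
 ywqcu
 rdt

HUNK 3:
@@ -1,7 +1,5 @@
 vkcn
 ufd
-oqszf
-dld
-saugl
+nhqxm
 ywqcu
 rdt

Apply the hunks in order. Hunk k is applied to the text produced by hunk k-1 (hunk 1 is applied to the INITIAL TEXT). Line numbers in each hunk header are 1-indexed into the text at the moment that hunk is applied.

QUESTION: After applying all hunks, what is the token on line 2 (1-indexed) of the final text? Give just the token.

Hunk 1: at line 1 remove [vwu,mgn] add [oqszf,cvdaw] -> 6 lines: vkcn ufd oqszf cvdaw ywqcu rdt
Hunk 2: at line 2 remove [cvdaw] add [dld,saugl] -> 7 lines: vkcn ufd oqszf dld saugl ywqcu rdt
Hunk 3: at line 1 remove [oqszf,dld,saugl] add [nhqxm] -> 5 lines: vkcn ufd nhqxm ywqcu rdt
Final line 2: ufd

Answer: ufd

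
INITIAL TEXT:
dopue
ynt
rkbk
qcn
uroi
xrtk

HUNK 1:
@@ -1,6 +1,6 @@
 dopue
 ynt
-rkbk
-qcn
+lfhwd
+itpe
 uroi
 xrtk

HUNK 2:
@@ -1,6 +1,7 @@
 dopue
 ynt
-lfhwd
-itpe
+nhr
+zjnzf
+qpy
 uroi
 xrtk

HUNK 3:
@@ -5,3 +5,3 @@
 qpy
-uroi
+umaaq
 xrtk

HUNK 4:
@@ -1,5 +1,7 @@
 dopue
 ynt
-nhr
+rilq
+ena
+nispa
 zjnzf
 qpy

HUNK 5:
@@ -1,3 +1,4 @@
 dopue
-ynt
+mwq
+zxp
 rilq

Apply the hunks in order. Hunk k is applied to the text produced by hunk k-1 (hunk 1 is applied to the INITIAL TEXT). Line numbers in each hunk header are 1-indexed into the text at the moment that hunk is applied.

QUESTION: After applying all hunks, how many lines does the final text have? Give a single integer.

Answer: 10

Derivation:
Hunk 1: at line 1 remove [rkbk,qcn] add [lfhwd,itpe] -> 6 lines: dopue ynt lfhwd itpe uroi xrtk
Hunk 2: at line 1 remove [lfhwd,itpe] add [nhr,zjnzf,qpy] -> 7 lines: dopue ynt nhr zjnzf qpy uroi xrtk
Hunk 3: at line 5 remove [uroi] add [umaaq] -> 7 lines: dopue ynt nhr zjnzf qpy umaaq xrtk
Hunk 4: at line 1 remove [nhr] add [rilq,ena,nispa] -> 9 lines: dopue ynt rilq ena nispa zjnzf qpy umaaq xrtk
Hunk 5: at line 1 remove [ynt] add [mwq,zxp] -> 10 lines: dopue mwq zxp rilq ena nispa zjnzf qpy umaaq xrtk
Final line count: 10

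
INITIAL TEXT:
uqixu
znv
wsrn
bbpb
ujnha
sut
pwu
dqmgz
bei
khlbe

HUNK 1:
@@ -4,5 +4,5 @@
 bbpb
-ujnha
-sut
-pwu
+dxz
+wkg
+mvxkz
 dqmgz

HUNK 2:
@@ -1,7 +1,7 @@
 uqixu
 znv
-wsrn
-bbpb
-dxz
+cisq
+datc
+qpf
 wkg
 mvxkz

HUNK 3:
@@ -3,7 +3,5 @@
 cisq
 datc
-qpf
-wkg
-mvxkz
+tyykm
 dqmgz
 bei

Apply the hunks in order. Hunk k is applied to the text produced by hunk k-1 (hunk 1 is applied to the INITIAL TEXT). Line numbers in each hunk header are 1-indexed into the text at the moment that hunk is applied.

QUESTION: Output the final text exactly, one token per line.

Answer: uqixu
znv
cisq
datc
tyykm
dqmgz
bei
khlbe

Derivation:
Hunk 1: at line 4 remove [ujnha,sut,pwu] add [dxz,wkg,mvxkz] -> 10 lines: uqixu znv wsrn bbpb dxz wkg mvxkz dqmgz bei khlbe
Hunk 2: at line 1 remove [wsrn,bbpb,dxz] add [cisq,datc,qpf] -> 10 lines: uqixu znv cisq datc qpf wkg mvxkz dqmgz bei khlbe
Hunk 3: at line 3 remove [qpf,wkg,mvxkz] add [tyykm] -> 8 lines: uqixu znv cisq datc tyykm dqmgz bei khlbe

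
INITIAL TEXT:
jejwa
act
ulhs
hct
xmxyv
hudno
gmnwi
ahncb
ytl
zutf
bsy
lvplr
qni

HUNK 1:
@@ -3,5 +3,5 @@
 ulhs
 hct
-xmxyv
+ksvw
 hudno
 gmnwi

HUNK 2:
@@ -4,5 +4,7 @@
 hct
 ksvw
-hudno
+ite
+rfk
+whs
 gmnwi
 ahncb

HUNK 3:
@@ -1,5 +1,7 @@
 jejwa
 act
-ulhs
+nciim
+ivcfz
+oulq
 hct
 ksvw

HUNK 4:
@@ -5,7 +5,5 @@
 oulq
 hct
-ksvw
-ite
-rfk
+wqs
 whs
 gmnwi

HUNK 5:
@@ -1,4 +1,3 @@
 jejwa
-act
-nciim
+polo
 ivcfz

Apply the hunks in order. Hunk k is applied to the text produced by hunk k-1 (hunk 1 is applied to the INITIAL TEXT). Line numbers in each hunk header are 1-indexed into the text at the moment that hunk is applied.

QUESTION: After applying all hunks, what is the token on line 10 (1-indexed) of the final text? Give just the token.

Hunk 1: at line 3 remove [xmxyv] add [ksvw] -> 13 lines: jejwa act ulhs hct ksvw hudno gmnwi ahncb ytl zutf bsy lvplr qni
Hunk 2: at line 4 remove [hudno] add [ite,rfk,whs] -> 15 lines: jejwa act ulhs hct ksvw ite rfk whs gmnwi ahncb ytl zutf bsy lvplr qni
Hunk 3: at line 1 remove [ulhs] add [nciim,ivcfz,oulq] -> 17 lines: jejwa act nciim ivcfz oulq hct ksvw ite rfk whs gmnwi ahncb ytl zutf bsy lvplr qni
Hunk 4: at line 5 remove [ksvw,ite,rfk] add [wqs] -> 15 lines: jejwa act nciim ivcfz oulq hct wqs whs gmnwi ahncb ytl zutf bsy lvplr qni
Hunk 5: at line 1 remove [act,nciim] add [polo] -> 14 lines: jejwa polo ivcfz oulq hct wqs whs gmnwi ahncb ytl zutf bsy lvplr qni
Final line 10: ytl

Answer: ytl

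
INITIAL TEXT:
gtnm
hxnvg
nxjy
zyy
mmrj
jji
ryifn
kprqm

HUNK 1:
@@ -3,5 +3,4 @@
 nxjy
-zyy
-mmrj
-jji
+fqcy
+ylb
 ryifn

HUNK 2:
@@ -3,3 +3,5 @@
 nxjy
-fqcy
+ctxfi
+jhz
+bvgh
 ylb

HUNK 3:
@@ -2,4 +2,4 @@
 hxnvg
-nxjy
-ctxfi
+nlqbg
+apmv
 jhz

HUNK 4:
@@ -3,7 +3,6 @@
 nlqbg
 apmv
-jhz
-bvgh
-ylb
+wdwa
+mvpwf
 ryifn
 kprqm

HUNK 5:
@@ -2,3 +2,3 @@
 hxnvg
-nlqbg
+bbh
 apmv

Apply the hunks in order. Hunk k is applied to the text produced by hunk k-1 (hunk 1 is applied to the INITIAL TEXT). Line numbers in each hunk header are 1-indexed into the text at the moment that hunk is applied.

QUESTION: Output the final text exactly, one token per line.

Hunk 1: at line 3 remove [zyy,mmrj,jji] add [fqcy,ylb] -> 7 lines: gtnm hxnvg nxjy fqcy ylb ryifn kprqm
Hunk 2: at line 3 remove [fqcy] add [ctxfi,jhz,bvgh] -> 9 lines: gtnm hxnvg nxjy ctxfi jhz bvgh ylb ryifn kprqm
Hunk 3: at line 2 remove [nxjy,ctxfi] add [nlqbg,apmv] -> 9 lines: gtnm hxnvg nlqbg apmv jhz bvgh ylb ryifn kprqm
Hunk 4: at line 3 remove [jhz,bvgh,ylb] add [wdwa,mvpwf] -> 8 lines: gtnm hxnvg nlqbg apmv wdwa mvpwf ryifn kprqm
Hunk 5: at line 2 remove [nlqbg] add [bbh] -> 8 lines: gtnm hxnvg bbh apmv wdwa mvpwf ryifn kprqm

Answer: gtnm
hxnvg
bbh
apmv
wdwa
mvpwf
ryifn
kprqm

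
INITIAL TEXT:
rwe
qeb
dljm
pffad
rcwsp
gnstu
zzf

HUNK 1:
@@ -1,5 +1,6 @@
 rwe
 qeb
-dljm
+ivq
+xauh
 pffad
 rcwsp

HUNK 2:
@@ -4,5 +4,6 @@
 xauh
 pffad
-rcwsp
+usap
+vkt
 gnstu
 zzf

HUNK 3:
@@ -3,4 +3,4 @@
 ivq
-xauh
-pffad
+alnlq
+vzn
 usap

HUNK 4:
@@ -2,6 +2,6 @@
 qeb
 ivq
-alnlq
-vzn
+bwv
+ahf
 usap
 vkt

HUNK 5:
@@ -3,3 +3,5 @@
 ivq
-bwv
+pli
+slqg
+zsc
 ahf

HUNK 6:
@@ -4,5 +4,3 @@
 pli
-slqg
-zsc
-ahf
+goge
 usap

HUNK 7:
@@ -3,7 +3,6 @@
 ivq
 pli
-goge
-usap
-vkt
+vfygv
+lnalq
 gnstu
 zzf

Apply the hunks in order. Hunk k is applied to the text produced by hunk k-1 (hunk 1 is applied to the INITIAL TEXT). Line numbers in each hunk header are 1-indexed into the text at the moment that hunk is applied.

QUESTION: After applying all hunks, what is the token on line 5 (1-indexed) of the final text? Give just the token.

Answer: vfygv

Derivation:
Hunk 1: at line 1 remove [dljm] add [ivq,xauh] -> 8 lines: rwe qeb ivq xauh pffad rcwsp gnstu zzf
Hunk 2: at line 4 remove [rcwsp] add [usap,vkt] -> 9 lines: rwe qeb ivq xauh pffad usap vkt gnstu zzf
Hunk 3: at line 3 remove [xauh,pffad] add [alnlq,vzn] -> 9 lines: rwe qeb ivq alnlq vzn usap vkt gnstu zzf
Hunk 4: at line 2 remove [alnlq,vzn] add [bwv,ahf] -> 9 lines: rwe qeb ivq bwv ahf usap vkt gnstu zzf
Hunk 5: at line 3 remove [bwv] add [pli,slqg,zsc] -> 11 lines: rwe qeb ivq pli slqg zsc ahf usap vkt gnstu zzf
Hunk 6: at line 4 remove [slqg,zsc,ahf] add [goge] -> 9 lines: rwe qeb ivq pli goge usap vkt gnstu zzf
Hunk 7: at line 3 remove [goge,usap,vkt] add [vfygv,lnalq] -> 8 lines: rwe qeb ivq pli vfygv lnalq gnstu zzf
Final line 5: vfygv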